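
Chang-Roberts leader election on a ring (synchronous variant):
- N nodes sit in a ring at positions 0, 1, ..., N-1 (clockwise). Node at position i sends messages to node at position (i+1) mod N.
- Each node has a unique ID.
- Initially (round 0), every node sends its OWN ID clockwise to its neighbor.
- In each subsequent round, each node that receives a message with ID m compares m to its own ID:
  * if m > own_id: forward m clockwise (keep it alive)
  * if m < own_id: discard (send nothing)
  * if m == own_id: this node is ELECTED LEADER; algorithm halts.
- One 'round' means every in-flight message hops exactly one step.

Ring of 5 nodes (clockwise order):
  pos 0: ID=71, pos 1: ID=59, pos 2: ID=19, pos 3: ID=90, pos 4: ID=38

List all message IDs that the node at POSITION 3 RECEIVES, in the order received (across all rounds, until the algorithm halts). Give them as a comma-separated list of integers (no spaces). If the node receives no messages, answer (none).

Answer: 19,59,71,90

Derivation:
Round 1: pos1(id59) recv 71: fwd; pos2(id19) recv 59: fwd; pos3(id90) recv 19: drop; pos4(id38) recv 90: fwd; pos0(id71) recv 38: drop
Round 2: pos2(id19) recv 71: fwd; pos3(id90) recv 59: drop; pos0(id71) recv 90: fwd
Round 3: pos3(id90) recv 71: drop; pos1(id59) recv 90: fwd
Round 4: pos2(id19) recv 90: fwd
Round 5: pos3(id90) recv 90: ELECTED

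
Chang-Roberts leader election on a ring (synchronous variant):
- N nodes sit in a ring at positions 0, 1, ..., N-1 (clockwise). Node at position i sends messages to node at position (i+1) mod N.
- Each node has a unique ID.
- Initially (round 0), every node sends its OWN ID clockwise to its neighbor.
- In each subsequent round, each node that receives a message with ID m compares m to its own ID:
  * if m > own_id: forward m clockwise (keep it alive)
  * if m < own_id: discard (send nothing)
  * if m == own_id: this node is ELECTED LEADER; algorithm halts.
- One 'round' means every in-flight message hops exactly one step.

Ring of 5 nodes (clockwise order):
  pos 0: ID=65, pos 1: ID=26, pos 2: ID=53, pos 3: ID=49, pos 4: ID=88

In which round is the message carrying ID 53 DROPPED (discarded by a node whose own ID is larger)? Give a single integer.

Answer: 2

Derivation:
Round 1: pos1(id26) recv 65: fwd; pos2(id53) recv 26: drop; pos3(id49) recv 53: fwd; pos4(id88) recv 49: drop; pos0(id65) recv 88: fwd
Round 2: pos2(id53) recv 65: fwd; pos4(id88) recv 53: drop; pos1(id26) recv 88: fwd
Round 3: pos3(id49) recv 65: fwd; pos2(id53) recv 88: fwd
Round 4: pos4(id88) recv 65: drop; pos3(id49) recv 88: fwd
Round 5: pos4(id88) recv 88: ELECTED
Message ID 53 originates at pos 2; dropped at pos 4 in round 2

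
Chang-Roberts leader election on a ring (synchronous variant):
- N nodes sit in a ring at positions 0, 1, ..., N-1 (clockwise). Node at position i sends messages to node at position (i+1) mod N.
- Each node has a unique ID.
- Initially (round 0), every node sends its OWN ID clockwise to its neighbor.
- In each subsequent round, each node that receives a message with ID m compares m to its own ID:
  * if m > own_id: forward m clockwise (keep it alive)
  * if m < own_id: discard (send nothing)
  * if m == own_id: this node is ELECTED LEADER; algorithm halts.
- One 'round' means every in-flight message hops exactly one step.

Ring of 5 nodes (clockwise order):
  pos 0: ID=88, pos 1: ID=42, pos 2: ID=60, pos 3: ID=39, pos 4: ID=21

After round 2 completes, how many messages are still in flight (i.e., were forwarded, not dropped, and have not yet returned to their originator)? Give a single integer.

Round 1: pos1(id42) recv 88: fwd; pos2(id60) recv 42: drop; pos3(id39) recv 60: fwd; pos4(id21) recv 39: fwd; pos0(id88) recv 21: drop
Round 2: pos2(id60) recv 88: fwd; pos4(id21) recv 60: fwd; pos0(id88) recv 39: drop
After round 2: 2 messages still in flight

Answer: 2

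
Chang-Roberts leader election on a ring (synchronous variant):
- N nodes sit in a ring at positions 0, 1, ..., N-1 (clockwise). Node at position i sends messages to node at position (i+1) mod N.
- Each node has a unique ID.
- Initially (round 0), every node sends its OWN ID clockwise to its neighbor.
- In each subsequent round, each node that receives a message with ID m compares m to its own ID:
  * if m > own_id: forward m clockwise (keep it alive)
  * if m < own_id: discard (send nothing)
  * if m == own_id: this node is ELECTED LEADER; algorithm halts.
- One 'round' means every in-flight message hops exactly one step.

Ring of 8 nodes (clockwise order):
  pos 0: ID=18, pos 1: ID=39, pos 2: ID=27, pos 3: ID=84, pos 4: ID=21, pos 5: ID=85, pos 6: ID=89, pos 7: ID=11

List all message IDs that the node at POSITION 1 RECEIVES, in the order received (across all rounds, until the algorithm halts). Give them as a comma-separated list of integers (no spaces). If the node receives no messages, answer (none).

Round 1: pos1(id39) recv 18: drop; pos2(id27) recv 39: fwd; pos3(id84) recv 27: drop; pos4(id21) recv 84: fwd; pos5(id85) recv 21: drop; pos6(id89) recv 85: drop; pos7(id11) recv 89: fwd; pos0(id18) recv 11: drop
Round 2: pos3(id84) recv 39: drop; pos5(id85) recv 84: drop; pos0(id18) recv 89: fwd
Round 3: pos1(id39) recv 89: fwd
Round 4: pos2(id27) recv 89: fwd
Round 5: pos3(id84) recv 89: fwd
Round 6: pos4(id21) recv 89: fwd
Round 7: pos5(id85) recv 89: fwd
Round 8: pos6(id89) recv 89: ELECTED

Answer: 18,89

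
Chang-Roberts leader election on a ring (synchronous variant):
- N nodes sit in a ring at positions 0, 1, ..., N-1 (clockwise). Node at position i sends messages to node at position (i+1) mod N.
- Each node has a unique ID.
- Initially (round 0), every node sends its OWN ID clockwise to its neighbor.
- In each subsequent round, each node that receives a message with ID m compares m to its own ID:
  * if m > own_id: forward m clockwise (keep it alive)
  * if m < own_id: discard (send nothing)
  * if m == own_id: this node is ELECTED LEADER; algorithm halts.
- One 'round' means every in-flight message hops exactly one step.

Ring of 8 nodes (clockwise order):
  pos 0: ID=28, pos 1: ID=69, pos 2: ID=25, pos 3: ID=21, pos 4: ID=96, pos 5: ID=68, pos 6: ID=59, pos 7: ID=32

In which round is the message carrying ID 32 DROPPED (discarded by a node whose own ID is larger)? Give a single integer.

Round 1: pos1(id69) recv 28: drop; pos2(id25) recv 69: fwd; pos3(id21) recv 25: fwd; pos4(id96) recv 21: drop; pos5(id68) recv 96: fwd; pos6(id59) recv 68: fwd; pos7(id32) recv 59: fwd; pos0(id28) recv 32: fwd
Round 2: pos3(id21) recv 69: fwd; pos4(id96) recv 25: drop; pos6(id59) recv 96: fwd; pos7(id32) recv 68: fwd; pos0(id28) recv 59: fwd; pos1(id69) recv 32: drop
Round 3: pos4(id96) recv 69: drop; pos7(id32) recv 96: fwd; pos0(id28) recv 68: fwd; pos1(id69) recv 59: drop
Round 4: pos0(id28) recv 96: fwd; pos1(id69) recv 68: drop
Round 5: pos1(id69) recv 96: fwd
Round 6: pos2(id25) recv 96: fwd
Round 7: pos3(id21) recv 96: fwd
Round 8: pos4(id96) recv 96: ELECTED
Message ID 32 originates at pos 7; dropped at pos 1 in round 2

Answer: 2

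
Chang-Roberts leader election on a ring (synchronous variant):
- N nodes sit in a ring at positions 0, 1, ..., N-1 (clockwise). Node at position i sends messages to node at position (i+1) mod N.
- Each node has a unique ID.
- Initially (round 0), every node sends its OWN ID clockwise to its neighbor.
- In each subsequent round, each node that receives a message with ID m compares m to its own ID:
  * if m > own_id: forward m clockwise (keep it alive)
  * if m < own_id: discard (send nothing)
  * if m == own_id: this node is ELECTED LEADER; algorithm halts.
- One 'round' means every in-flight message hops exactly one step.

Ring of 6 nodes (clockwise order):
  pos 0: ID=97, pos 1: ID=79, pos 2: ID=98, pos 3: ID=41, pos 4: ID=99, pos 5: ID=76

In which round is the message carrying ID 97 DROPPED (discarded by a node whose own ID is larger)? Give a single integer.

Round 1: pos1(id79) recv 97: fwd; pos2(id98) recv 79: drop; pos3(id41) recv 98: fwd; pos4(id99) recv 41: drop; pos5(id76) recv 99: fwd; pos0(id97) recv 76: drop
Round 2: pos2(id98) recv 97: drop; pos4(id99) recv 98: drop; pos0(id97) recv 99: fwd
Round 3: pos1(id79) recv 99: fwd
Round 4: pos2(id98) recv 99: fwd
Round 5: pos3(id41) recv 99: fwd
Round 6: pos4(id99) recv 99: ELECTED
Message ID 97 originates at pos 0; dropped at pos 2 in round 2

Answer: 2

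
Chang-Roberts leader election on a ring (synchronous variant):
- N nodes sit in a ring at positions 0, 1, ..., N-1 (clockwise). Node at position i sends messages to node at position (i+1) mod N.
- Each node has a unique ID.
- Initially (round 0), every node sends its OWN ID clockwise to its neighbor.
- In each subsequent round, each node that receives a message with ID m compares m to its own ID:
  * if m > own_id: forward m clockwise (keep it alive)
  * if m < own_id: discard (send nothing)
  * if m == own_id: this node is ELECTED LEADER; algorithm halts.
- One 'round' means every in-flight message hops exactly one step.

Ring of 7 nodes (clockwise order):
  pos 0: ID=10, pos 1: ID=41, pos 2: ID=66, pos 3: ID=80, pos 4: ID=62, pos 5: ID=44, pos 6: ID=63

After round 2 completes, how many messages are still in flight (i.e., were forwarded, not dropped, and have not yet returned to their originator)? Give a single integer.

Round 1: pos1(id41) recv 10: drop; pos2(id66) recv 41: drop; pos3(id80) recv 66: drop; pos4(id62) recv 80: fwd; pos5(id44) recv 62: fwd; pos6(id63) recv 44: drop; pos0(id10) recv 63: fwd
Round 2: pos5(id44) recv 80: fwd; pos6(id63) recv 62: drop; pos1(id41) recv 63: fwd
After round 2: 2 messages still in flight

Answer: 2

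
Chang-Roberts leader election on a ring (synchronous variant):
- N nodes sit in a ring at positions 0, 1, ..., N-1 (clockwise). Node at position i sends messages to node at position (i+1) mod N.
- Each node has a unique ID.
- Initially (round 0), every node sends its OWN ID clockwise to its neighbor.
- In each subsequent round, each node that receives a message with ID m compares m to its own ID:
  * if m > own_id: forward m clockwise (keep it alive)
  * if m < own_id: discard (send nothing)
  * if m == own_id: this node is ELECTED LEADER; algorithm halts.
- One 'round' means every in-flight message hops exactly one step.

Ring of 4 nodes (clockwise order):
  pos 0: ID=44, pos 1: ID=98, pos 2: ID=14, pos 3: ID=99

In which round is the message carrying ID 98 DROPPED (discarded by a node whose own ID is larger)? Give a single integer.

Round 1: pos1(id98) recv 44: drop; pos2(id14) recv 98: fwd; pos3(id99) recv 14: drop; pos0(id44) recv 99: fwd
Round 2: pos3(id99) recv 98: drop; pos1(id98) recv 99: fwd
Round 3: pos2(id14) recv 99: fwd
Round 4: pos3(id99) recv 99: ELECTED
Message ID 98 originates at pos 1; dropped at pos 3 in round 2

Answer: 2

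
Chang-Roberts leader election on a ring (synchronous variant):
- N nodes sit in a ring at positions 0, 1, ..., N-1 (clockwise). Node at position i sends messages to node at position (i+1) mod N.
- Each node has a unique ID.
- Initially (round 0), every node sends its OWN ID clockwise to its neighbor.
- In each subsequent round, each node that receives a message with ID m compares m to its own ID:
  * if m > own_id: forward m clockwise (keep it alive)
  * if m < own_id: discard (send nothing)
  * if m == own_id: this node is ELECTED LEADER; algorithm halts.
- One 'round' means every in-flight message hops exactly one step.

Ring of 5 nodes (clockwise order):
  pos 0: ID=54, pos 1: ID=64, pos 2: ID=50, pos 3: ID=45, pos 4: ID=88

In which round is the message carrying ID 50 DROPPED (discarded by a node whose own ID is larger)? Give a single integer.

Round 1: pos1(id64) recv 54: drop; pos2(id50) recv 64: fwd; pos3(id45) recv 50: fwd; pos4(id88) recv 45: drop; pos0(id54) recv 88: fwd
Round 2: pos3(id45) recv 64: fwd; pos4(id88) recv 50: drop; pos1(id64) recv 88: fwd
Round 3: pos4(id88) recv 64: drop; pos2(id50) recv 88: fwd
Round 4: pos3(id45) recv 88: fwd
Round 5: pos4(id88) recv 88: ELECTED
Message ID 50 originates at pos 2; dropped at pos 4 in round 2

Answer: 2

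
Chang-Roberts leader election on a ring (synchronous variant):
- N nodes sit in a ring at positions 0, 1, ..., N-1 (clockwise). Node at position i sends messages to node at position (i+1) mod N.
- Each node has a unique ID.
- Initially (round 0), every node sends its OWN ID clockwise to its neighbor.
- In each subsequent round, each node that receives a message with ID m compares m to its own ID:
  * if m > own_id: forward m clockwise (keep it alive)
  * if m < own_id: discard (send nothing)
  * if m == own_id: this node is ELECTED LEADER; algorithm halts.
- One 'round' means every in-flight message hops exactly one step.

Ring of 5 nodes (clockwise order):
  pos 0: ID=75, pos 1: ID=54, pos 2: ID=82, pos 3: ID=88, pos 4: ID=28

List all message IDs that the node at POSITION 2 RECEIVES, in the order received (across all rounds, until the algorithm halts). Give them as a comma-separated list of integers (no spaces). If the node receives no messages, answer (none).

Answer: 54,75,88

Derivation:
Round 1: pos1(id54) recv 75: fwd; pos2(id82) recv 54: drop; pos3(id88) recv 82: drop; pos4(id28) recv 88: fwd; pos0(id75) recv 28: drop
Round 2: pos2(id82) recv 75: drop; pos0(id75) recv 88: fwd
Round 3: pos1(id54) recv 88: fwd
Round 4: pos2(id82) recv 88: fwd
Round 5: pos3(id88) recv 88: ELECTED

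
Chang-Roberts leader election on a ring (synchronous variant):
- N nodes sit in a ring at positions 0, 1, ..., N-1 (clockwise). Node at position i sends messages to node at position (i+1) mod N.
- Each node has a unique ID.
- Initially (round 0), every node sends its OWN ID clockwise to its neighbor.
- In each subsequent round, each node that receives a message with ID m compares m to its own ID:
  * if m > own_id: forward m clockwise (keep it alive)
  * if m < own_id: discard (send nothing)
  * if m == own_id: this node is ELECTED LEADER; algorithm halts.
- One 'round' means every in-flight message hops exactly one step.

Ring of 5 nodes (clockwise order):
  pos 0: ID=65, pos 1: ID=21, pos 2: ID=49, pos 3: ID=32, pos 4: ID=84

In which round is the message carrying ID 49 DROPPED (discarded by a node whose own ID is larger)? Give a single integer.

Round 1: pos1(id21) recv 65: fwd; pos2(id49) recv 21: drop; pos3(id32) recv 49: fwd; pos4(id84) recv 32: drop; pos0(id65) recv 84: fwd
Round 2: pos2(id49) recv 65: fwd; pos4(id84) recv 49: drop; pos1(id21) recv 84: fwd
Round 3: pos3(id32) recv 65: fwd; pos2(id49) recv 84: fwd
Round 4: pos4(id84) recv 65: drop; pos3(id32) recv 84: fwd
Round 5: pos4(id84) recv 84: ELECTED
Message ID 49 originates at pos 2; dropped at pos 4 in round 2

Answer: 2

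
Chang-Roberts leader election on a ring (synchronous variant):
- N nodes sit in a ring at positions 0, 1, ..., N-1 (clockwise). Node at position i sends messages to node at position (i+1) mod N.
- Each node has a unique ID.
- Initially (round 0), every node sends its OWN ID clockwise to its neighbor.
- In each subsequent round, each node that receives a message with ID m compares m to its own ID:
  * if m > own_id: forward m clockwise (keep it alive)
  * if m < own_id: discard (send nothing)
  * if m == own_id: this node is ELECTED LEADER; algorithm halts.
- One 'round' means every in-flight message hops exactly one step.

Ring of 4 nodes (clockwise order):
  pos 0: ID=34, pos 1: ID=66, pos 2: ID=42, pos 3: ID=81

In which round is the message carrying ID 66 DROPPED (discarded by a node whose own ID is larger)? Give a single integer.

Round 1: pos1(id66) recv 34: drop; pos2(id42) recv 66: fwd; pos3(id81) recv 42: drop; pos0(id34) recv 81: fwd
Round 2: pos3(id81) recv 66: drop; pos1(id66) recv 81: fwd
Round 3: pos2(id42) recv 81: fwd
Round 4: pos3(id81) recv 81: ELECTED
Message ID 66 originates at pos 1; dropped at pos 3 in round 2

Answer: 2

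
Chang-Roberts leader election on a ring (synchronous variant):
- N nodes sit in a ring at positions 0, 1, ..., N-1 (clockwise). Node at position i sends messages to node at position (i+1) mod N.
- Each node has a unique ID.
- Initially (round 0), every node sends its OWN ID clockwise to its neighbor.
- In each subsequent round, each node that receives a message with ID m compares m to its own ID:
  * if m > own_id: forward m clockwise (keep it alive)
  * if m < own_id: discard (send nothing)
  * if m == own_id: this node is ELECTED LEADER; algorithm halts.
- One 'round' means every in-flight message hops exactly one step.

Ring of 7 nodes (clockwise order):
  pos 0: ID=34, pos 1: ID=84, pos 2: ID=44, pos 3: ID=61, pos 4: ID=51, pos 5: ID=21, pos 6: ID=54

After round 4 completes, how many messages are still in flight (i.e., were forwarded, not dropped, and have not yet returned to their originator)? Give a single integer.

Round 1: pos1(id84) recv 34: drop; pos2(id44) recv 84: fwd; pos3(id61) recv 44: drop; pos4(id51) recv 61: fwd; pos5(id21) recv 51: fwd; pos6(id54) recv 21: drop; pos0(id34) recv 54: fwd
Round 2: pos3(id61) recv 84: fwd; pos5(id21) recv 61: fwd; pos6(id54) recv 51: drop; pos1(id84) recv 54: drop
Round 3: pos4(id51) recv 84: fwd; pos6(id54) recv 61: fwd
Round 4: pos5(id21) recv 84: fwd; pos0(id34) recv 61: fwd
After round 4: 2 messages still in flight

Answer: 2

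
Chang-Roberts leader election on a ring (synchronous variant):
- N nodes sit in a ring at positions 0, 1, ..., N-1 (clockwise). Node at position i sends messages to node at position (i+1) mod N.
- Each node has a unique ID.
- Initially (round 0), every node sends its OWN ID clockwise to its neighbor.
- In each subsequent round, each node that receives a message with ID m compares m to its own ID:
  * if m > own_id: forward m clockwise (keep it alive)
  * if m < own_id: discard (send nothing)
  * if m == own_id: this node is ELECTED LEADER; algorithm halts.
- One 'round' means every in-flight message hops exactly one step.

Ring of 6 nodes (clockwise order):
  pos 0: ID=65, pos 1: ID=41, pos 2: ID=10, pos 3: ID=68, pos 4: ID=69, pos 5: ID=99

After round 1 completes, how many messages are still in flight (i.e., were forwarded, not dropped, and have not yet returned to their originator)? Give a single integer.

Round 1: pos1(id41) recv 65: fwd; pos2(id10) recv 41: fwd; pos3(id68) recv 10: drop; pos4(id69) recv 68: drop; pos5(id99) recv 69: drop; pos0(id65) recv 99: fwd
After round 1: 3 messages still in flight

Answer: 3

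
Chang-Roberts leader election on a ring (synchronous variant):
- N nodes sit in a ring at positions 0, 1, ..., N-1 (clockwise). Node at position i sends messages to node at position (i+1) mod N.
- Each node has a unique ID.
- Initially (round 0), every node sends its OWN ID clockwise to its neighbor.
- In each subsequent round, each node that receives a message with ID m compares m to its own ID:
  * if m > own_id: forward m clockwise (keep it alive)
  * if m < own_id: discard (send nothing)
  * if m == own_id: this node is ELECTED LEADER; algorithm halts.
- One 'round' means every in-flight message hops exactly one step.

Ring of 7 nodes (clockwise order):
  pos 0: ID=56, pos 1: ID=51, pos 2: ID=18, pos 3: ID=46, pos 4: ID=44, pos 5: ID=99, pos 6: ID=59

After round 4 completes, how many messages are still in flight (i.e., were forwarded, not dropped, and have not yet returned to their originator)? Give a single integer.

Round 1: pos1(id51) recv 56: fwd; pos2(id18) recv 51: fwd; pos3(id46) recv 18: drop; pos4(id44) recv 46: fwd; pos5(id99) recv 44: drop; pos6(id59) recv 99: fwd; pos0(id56) recv 59: fwd
Round 2: pos2(id18) recv 56: fwd; pos3(id46) recv 51: fwd; pos5(id99) recv 46: drop; pos0(id56) recv 99: fwd; pos1(id51) recv 59: fwd
Round 3: pos3(id46) recv 56: fwd; pos4(id44) recv 51: fwd; pos1(id51) recv 99: fwd; pos2(id18) recv 59: fwd
Round 4: pos4(id44) recv 56: fwd; pos5(id99) recv 51: drop; pos2(id18) recv 99: fwd; pos3(id46) recv 59: fwd
After round 4: 3 messages still in flight

Answer: 3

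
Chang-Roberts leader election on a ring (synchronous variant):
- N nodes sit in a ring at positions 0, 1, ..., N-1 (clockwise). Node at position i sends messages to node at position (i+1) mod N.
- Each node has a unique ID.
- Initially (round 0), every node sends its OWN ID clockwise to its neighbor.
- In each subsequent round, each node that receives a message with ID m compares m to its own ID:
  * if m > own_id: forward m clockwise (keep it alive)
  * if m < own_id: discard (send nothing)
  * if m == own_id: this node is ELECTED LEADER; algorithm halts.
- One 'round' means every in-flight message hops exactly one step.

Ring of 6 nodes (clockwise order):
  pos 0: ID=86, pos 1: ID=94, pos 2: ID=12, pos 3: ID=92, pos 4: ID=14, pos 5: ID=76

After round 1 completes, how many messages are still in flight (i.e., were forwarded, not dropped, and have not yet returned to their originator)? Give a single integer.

Answer: 2

Derivation:
Round 1: pos1(id94) recv 86: drop; pos2(id12) recv 94: fwd; pos3(id92) recv 12: drop; pos4(id14) recv 92: fwd; pos5(id76) recv 14: drop; pos0(id86) recv 76: drop
After round 1: 2 messages still in flight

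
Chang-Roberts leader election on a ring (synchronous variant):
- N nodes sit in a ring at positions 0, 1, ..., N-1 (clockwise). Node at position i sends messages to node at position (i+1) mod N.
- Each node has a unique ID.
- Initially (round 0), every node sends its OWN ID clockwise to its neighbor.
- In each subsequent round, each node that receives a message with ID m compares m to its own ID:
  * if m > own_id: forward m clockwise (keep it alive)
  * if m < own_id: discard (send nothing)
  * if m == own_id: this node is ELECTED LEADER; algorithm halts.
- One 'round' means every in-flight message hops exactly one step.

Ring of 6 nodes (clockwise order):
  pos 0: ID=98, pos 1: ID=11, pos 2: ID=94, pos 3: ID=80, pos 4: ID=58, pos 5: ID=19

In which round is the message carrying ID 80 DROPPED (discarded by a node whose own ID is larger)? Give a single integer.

Round 1: pos1(id11) recv 98: fwd; pos2(id94) recv 11: drop; pos3(id80) recv 94: fwd; pos4(id58) recv 80: fwd; pos5(id19) recv 58: fwd; pos0(id98) recv 19: drop
Round 2: pos2(id94) recv 98: fwd; pos4(id58) recv 94: fwd; pos5(id19) recv 80: fwd; pos0(id98) recv 58: drop
Round 3: pos3(id80) recv 98: fwd; pos5(id19) recv 94: fwd; pos0(id98) recv 80: drop
Round 4: pos4(id58) recv 98: fwd; pos0(id98) recv 94: drop
Round 5: pos5(id19) recv 98: fwd
Round 6: pos0(id98) recv 98: ELECTED
Message ID 80 originates at pos 3; dropped at pos 0 in round 3

Answer: 3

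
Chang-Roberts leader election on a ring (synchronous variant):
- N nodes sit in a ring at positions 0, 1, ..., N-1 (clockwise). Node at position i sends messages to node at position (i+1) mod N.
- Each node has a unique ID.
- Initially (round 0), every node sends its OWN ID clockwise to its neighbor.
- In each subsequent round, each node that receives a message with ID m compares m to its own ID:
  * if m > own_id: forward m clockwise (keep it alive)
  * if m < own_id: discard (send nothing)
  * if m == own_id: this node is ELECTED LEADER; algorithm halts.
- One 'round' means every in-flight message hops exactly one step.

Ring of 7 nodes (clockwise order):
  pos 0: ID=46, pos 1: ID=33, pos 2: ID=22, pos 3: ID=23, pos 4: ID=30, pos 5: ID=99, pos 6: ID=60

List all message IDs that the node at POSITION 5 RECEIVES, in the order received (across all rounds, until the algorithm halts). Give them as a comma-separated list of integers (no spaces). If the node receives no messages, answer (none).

Answer: 30,33,46,60,99

Derivation:
Round 1: pos1(id33) recv 46: fwd; pos2(id22) recv 33: fwd; pos3(id23) recv 22: drop; pos4(id30) recv 23: drop; pos5(id99) recv 30: drop; pos6(id60) recv 99: fwd; pos0(id46) recv 60: fwd
Round 2: pos2(id22) recv 46: fwd; pos3(id23) recv 33: fwd; pos0(id46) recv 99: fwd; pos1(id33) recv 60: fwd
Round 3: pos3(id23) recv 46: fwd; pos4(id30) recv 33: fwd; pos1(id33) recv 99: fwd; pos2(id22) recv 60: fwd
Round 4: pos4(id30) recv 46: fwd; pos5(id99) recv 33: drop; pos2(id22) recv 99: fwd; pos3(id23) recv 60: fwd
Round 5: pos5(id99) recv 46: drop; pos3(id23) recv 99: fwd; pos4(id30) recv 60: fwd
Round 6: pos4(id30) recv 99: fwd; pos5(id99) recv 60: drop
Round 7: pos5(id99) recv 99: ELECTED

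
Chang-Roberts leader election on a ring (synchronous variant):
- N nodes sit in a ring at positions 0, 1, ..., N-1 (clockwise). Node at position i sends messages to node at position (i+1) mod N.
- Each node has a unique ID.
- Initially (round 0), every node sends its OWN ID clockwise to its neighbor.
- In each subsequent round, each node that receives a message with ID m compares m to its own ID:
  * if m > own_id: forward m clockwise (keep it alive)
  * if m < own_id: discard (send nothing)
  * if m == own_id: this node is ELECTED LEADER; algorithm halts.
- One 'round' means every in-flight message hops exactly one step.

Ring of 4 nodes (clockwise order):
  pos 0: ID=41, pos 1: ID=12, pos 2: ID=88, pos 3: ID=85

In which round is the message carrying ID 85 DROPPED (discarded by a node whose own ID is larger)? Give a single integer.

Answer: 3

Derivation:
Round 1: pos1(id12) recv 41: fwd; pos2(id88) recv 12: drop; pos3(id85) recv 88: fwd; pos0(id41) recv 85: fwd
Round 2: pos2(id88) recv 41: drop; pos0(id41) recv 88: fwd; pos1(id12) recv 85: fwd
Round 3: pos1(id12) recv 88: fwd; pos2(id88) recv 85: drop
Round 4: pos2(id88) recv 88: ELECTED
Message ID 85 originates at pos 3; dropped at pos 2 in round 3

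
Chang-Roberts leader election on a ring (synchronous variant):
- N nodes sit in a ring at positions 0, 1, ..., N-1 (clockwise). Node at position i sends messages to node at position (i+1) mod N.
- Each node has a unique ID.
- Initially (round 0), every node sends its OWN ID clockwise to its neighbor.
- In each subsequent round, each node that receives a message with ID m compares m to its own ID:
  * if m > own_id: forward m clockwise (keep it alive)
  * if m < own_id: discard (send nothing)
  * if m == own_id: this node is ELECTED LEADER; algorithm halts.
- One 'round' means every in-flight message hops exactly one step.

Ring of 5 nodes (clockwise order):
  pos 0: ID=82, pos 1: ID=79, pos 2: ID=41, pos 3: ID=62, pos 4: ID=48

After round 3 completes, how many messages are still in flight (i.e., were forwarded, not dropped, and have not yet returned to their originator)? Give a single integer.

Round 1: pos1(id79) recv 82: fwd; pos2(id41) recv 79: fwd; pos3(id62) recv 41: drop; pos4(id48) recv 62: fwd; pos0(id82) recv 48: drop
Round 2: pos2(id41) recv 82: fwd; pos3(id62) recv 79: fwd; pos0(id82) recv 62: drop
Round 3: pos3(id62) recv 82: fwd; pos4(id48) recv 79: fwd
After round 3: 2 messages still in flight

Answer: 2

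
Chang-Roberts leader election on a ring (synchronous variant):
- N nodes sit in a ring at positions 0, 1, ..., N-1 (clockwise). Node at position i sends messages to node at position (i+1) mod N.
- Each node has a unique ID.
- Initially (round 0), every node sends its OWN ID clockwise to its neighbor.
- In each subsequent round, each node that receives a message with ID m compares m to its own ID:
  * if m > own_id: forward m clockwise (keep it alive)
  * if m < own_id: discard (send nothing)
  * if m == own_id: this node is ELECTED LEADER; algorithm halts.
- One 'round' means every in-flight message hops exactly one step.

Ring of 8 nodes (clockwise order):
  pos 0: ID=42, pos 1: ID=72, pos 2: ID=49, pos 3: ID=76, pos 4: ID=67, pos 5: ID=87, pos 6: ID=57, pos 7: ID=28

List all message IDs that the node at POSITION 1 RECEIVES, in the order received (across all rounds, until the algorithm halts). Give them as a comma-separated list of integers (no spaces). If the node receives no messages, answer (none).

Answer: 42,57,87

Derivation:
Round 1: pos1(id72) recv 42: drop; pos2(id49) recv 72: fwd; pos3(id76) recv 49: drop; pos4(id67) recv 76: fwd; pos5(id87) recv 67: drop; pos6(id57) recv 87: fwd; pos7(id28) recv 57: fwd; pos0(id42) recv 28: drop
Round 2: pos3(id76) recv 72: drop; pos5(id87) recv 76: drop; pos7(id28) recv 87: fwd; pos0(id42) recv 57: fwd
Round 3: pos0(id42) recv 87: fwd; pos1(id72) recv 57: drop
Round 4: pos1(id72) recv 87: fwd
Round 5: pos2(id49) recv 87: fwd
Round 6: pos3(id76) recv 87: fwd
Round 7: pos4(id67) recv 87: fwd
Round 8: pos5(id87) recv 87: ELECTED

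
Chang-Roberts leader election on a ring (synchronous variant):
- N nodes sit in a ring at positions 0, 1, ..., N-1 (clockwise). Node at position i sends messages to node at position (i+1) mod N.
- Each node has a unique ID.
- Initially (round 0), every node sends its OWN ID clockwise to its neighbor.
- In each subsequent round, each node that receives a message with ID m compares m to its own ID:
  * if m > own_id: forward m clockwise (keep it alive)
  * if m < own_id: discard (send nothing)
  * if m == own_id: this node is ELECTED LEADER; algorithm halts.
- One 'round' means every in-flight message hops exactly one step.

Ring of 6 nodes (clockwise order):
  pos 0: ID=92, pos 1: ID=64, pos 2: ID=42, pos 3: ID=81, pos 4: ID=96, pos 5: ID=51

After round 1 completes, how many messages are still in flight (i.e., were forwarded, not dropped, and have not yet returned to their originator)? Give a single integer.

Round 1: pos1(id64) recv 92: fwd; pos2(id42) recv 64: fwd; pos3(id81) recv 42: drop; pos4(id96) recv 81: drop; pos5(id51) recv 96: fwd; pos0(id92) recv 51: drop
After round 1: 3 messages still in flight

Answer: 3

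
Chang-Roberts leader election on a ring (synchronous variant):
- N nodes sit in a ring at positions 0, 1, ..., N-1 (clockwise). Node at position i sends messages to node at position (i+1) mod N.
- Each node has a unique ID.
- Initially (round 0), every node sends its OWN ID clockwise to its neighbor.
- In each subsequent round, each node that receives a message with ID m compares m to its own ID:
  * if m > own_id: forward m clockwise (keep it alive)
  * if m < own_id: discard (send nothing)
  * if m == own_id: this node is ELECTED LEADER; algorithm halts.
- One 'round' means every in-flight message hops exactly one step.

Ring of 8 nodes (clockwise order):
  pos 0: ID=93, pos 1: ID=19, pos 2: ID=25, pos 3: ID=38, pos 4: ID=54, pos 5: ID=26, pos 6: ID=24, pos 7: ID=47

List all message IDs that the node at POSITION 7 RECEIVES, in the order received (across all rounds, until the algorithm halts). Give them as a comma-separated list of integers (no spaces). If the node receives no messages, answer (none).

Round 1: pos1(id19) recv 93: fwd; pos2(id25) recv 19: drop; pos3(id38) recv 25: drop; pos4(id54) recv 38: drop; pos5(id26) recv 54: fwd; pos6(id24) recv 26: fwd; pos7(id47) recv 24: drop; pos0(id93) recv 47: drop
Round 2: pos2(id25) recv 93: fwd; pos6(id24) recv 54: fwd; pos7(id47) recv 26: drop
Round 3: pos3(id38) recv 93: fwd; pos7(id47) recv 54: fwd
Round 4: pos4(id54) recv 93: fwd; pos0(id93) recv 54: drop
Round 5: pos5(id26) recv 93: fwd
Round 6: pos6(id24) recv 93: fwd
Round 7: pos7(id47) recv 93: fwd
Round 8: pos0(id93) recv 93: ELECTED

Answer: 24,26,54,93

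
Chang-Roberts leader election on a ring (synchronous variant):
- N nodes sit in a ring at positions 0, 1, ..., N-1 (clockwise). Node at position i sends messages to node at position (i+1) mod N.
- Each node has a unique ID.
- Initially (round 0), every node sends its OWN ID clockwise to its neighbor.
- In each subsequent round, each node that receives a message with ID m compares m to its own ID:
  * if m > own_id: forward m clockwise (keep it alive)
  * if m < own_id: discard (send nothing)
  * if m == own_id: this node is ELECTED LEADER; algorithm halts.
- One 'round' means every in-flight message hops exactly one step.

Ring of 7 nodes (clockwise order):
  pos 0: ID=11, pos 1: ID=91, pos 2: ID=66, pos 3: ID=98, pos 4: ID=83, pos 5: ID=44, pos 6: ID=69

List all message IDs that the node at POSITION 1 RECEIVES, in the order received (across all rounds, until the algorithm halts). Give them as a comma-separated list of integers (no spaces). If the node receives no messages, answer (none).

Answer: 11,69,83,98

Derivation:
Round 1: pos1(id91) recv 11: drop; pos2(id66) recv 91: fwd; pos3(id98) recv 66: drop; pos4(id83) recv 98: fwd; pos5(id44) recv 83: fwd; pos6(id69) recv 44: drop; pos0(id11) recv 69: fwd
Round 2: pos3(id98) recv 91: drop; pos5(id44) recv 98: fwd; pos6(id69) recv 83: fwd; pos1(id91) recv 69: drop
Round 3: pos6(id69) recv 98: fwd; pos0(id11) recv 83: fwd
Round 4: pos0(id11) recv 98: fwd; pos1(id91) recv 83: drop
Round 5: pos1(id91) recv 98: fwd
Round 6: pos2(id66) recv 98: fwd
Round 7: pos3(id98) recv 98: ELECTED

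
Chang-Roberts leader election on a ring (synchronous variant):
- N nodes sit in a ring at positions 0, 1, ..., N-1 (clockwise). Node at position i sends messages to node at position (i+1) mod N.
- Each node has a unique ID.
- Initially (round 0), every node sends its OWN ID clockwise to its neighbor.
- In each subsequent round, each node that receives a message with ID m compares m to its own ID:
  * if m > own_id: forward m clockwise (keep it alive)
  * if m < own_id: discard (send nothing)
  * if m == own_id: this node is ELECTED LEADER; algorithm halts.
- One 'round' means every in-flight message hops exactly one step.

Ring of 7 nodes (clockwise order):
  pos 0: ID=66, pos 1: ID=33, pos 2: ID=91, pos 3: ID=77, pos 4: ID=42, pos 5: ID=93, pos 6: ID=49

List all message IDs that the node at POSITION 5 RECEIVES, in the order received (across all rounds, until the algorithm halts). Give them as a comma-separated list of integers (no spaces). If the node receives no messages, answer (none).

Answer: 42,77,91,93

Derivation:
Round 1: pos1(id33) recv 66: fwd; pos2(id91) recv 33: drop; pos3(id77) recv 91: fwd; pos4(id42) recv 77: fwd; pos5(id93) recv 42: drop; pos6(id49) recv 93: fwd; pos0(id66) recv 49: drop
Round 2: pos2(id91) recv 66: drop; pos4(id42) recv 91: fwd; pos5(id93) recv 77: drop; pos0(id66) recv 93: fwd
Round 3: pos5(id93) recv 91: drop; pos1(id33) recv 93: fwd
Round 4: pos2(id91) recv 93: fwd
Round 5: pos3(id77) recv 93: fwd
Round 6: pos4(id42) recv 93: fwd
Round 7: pos5(id93) recv 93: ELECTED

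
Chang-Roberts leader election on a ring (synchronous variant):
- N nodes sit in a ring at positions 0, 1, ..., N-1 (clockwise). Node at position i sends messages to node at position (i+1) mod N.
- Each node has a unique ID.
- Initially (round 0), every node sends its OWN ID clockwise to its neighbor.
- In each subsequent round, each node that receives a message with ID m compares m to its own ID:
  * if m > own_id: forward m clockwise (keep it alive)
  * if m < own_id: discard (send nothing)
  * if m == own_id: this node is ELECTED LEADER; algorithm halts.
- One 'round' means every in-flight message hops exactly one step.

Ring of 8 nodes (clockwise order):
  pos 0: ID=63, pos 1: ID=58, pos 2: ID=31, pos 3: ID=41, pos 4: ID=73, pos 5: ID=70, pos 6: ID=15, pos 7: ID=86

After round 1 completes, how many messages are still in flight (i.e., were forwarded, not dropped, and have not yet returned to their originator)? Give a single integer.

Answer: 5

Derivation:
Round 1: pos1(id58) recv 63: fwd; pos2(id31) recv 58: fwd; pos3(id41) recv 31: drop; pos4(id73) recv 41: drop; pos5(id70) recv 73: fwd; pos6(id15) recv 70: fwd; pos7(id86) recv 15: drop; pos0(id63) recv 86: fwd
After round 1: 5 messages still in flight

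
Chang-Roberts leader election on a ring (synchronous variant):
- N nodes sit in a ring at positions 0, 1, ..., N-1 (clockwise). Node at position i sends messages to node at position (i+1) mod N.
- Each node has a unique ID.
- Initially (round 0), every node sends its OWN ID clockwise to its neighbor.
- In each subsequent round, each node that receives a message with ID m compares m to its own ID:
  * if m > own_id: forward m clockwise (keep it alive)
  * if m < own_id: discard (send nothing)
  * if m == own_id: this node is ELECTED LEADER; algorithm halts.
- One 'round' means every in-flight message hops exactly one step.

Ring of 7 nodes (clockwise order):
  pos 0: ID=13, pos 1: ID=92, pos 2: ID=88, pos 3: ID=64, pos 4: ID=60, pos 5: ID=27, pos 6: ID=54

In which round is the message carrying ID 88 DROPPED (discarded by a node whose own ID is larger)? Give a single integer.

Round 1: pos1(id92) recv 13: drop; pos2(id88) recv 92: fwd; pos3(id64) recv 88: fwd; pos4(id60) recv 64: fwd; pos5(id27) recv 60: fwd; pos6(id54) recv 27: drop; pos0(id13) recv 54: fwd
Round 2: pos3(id64) recv 92: fwd; pos4(id60) recv 88: fwd; pos5(id27) recv 64: fwd; pos6(id54) recv 60: fwd; pos1(id92) recv 54: drop
Round 3: pos4(id60) recv 92: fwd; pos5(id27) recv 88: fwd; pos6(id54) recv 64: fwd; pos0(id13) recv 60: fwd
Round 4: pos5(id27) recv 92: fwd; pos6(id54) recv 88: fwd; pos0(id13) recv 64: fwd; pos1(id92) recv 60: drop
Round 5: pos6(id54) recv 92: fwd; pos0(id13) recv 88: fwd; pos1(id92) recv 64: drop
Round 6: pos0(id13) recv 92: fwd; pos1(id92) recv 88: drop
Round 7: pos1(id92) recv 92: ELECTED
Message ID 88 originates at pos 2; dropped at pos 1 in round 6

Answer: 6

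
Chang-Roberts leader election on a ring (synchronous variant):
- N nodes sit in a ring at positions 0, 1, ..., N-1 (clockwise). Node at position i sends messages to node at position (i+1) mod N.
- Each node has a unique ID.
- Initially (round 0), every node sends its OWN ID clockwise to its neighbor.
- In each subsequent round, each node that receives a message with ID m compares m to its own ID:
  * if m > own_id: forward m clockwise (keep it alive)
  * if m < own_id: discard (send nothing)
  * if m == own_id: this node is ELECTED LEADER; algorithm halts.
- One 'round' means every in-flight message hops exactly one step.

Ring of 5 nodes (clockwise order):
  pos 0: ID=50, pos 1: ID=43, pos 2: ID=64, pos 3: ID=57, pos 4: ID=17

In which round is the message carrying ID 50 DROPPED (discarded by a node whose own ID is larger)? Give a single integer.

Answer: 2

Derivation:
Round 1: pos1(id43) recv 50: fwd; pos2(id64) recv 43: drop; pos3(id57) recv 64: fwd; pos4(id17) recv 57: fwd; pos0(id50) recv 17: drop
Round 2: pos2(id64) recv 50: drop; pos4(id17) recv 64: fwd; pos0(id50) recv 57: fwd
Round 3: pos0(id50) recv 64: fwd; pos1(id43) recv 57: fwd
Round 4: pos1(id43) recv 64: fwd; pos2(id64) recv 57: drop
Round 5: pos2(id64) recv 64: ELECTED
Message ID 50 originates at pos 0; dropped at pos 2 in round 2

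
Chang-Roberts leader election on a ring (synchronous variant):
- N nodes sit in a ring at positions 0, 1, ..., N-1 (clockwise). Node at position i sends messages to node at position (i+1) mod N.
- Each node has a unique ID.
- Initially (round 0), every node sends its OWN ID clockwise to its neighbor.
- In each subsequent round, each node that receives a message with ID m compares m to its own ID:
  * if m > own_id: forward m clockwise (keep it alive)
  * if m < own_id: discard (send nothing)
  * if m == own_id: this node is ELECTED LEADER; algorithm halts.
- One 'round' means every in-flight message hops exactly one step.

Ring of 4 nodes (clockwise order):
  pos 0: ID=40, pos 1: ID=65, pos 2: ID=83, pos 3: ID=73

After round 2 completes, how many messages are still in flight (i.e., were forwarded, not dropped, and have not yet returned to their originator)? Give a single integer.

Answer: 2

Derivation:
Round 1: pos1(id65) recv 40: drop; pos2(id83) recv 65: drop; pos3(id73) recv 83: fwd; pos0(id40) recv 73: fwd
Round 2: pos0(id40) recv 83: fwd; pos1(id65) recv 73: fwd
After round 2: 2 messages still in flight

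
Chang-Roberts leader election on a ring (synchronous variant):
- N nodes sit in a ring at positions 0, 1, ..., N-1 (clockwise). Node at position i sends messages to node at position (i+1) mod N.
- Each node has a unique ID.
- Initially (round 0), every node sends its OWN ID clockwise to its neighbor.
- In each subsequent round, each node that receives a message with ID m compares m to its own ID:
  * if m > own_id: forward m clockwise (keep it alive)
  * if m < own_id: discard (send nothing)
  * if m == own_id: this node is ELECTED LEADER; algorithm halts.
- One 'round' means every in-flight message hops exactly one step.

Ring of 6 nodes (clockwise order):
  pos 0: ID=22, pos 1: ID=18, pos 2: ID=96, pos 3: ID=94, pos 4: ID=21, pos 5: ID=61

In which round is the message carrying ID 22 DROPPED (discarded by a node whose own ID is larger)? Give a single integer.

Round 1: pos1(id18) recv 22: fwd; pos2(id96) recv 18: drop; pos3(id94) recv 96: fwd; pos4(id21) recv 94: fwd; pos5(id61) recv 21: drop; pos0(id22) recv 61: fwd
Round 2: pos2(id96) recv 22: drop; pos4(id21) recv 96: fwd; pos5(id61) recv 94: fwd; pos1(id18) recv 61: fwd
Round 3: pos5(id61) recv 96: fwd; pos0(id22) recv 94: fwd; pos2(id96) recv 61: drop
Round 4: pos0(id22) recv 96: fwd; pos1(id18) recv 94: fwd
Round 5: pos1(id18) recv 96: fwd; pos2(id96) recv 94: drop
Round 6: pos2(id96) recv 96: ELECTED
Message ID 22 originates at pos 0; dropped at pos 2 in round 2

Answer: 2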